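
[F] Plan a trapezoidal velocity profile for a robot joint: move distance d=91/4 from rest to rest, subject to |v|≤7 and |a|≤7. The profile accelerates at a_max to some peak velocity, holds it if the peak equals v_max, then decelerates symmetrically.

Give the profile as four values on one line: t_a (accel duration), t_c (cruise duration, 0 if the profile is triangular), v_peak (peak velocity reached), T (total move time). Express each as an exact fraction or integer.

vₘ²/aₘ = 7²/7 = 7
91/4 ≥ 7 → trapezoidal
t_a = 7/7 = 1; v_peak = 7
d_cruise = 91/4 − 7 = 63/4; t_c = (63/4)/7 = 9/4
T = 2·1 + 9/4 = 17/4

t_a=1 t_c=9/4 v_peak=7 T=17/4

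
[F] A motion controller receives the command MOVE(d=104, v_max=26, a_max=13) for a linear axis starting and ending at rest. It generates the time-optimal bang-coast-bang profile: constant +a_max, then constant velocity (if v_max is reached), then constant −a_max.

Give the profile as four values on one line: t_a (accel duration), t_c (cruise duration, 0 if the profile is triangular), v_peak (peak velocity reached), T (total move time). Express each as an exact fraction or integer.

t_a=2 t_c=2 v_peak=26 T=6

(v_max)²/a_max = 26²/13 = 52
104 ≥ 52 so v_max reached
t_a = 26/13 = 2; v_peak = 26
d_cruise = 104 − 52 = 52; t_c = 52/26 = 2
T = 2·2 + 2 = 6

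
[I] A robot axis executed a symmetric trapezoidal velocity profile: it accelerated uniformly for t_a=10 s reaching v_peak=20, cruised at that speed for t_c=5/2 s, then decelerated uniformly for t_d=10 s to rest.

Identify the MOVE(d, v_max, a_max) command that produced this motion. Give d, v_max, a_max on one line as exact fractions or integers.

a_max = 20/10 = 2
d_a = ½·20·10 = 100; d_c = 20·5/2 = 50
d = 2·100 + 50 = 250
t_c = 5/2 > 0 so v_max = 20

d=250 v_max=20 a_max=2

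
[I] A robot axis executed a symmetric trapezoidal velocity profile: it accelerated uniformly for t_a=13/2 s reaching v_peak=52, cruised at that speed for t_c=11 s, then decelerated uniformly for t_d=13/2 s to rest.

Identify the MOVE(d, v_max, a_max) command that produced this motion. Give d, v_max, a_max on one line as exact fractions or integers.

d=910 v_max=52 a_max=8

a_max = 52/(13/2) = 8
d_a = ½·52·13/2 = 169; d_c = 52·11 = 572
d = 2·169 + 572 = 910
t_c = 11 > 0 ⇒ limit active, v_max = 52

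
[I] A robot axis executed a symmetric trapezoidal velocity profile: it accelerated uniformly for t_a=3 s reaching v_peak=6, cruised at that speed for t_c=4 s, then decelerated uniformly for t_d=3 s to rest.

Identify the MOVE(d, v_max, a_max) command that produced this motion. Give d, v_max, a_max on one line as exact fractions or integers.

d=42 v_max=6 a_max=2

a_max = 6/3 = 2
d_a = ½·6·3 = 9; d_c = 6·4 = 24
d = 2·9 + 24 = 42
t_c = 4 > 0 ⇒ limit active, v_max = 6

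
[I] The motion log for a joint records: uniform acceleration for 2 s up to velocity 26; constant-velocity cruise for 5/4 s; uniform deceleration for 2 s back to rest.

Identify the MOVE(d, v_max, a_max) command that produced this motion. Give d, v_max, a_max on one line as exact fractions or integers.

d=169/2 v_max=26 a_max=13

a_max = 26/2 = 13
d_a = ½·26·2 = 26; d_c = 26·5/4 = 65/2
d = 2·26 + 65/2 = 169/2
t_c = 5/4 > 0 → v_max = v_peak = 26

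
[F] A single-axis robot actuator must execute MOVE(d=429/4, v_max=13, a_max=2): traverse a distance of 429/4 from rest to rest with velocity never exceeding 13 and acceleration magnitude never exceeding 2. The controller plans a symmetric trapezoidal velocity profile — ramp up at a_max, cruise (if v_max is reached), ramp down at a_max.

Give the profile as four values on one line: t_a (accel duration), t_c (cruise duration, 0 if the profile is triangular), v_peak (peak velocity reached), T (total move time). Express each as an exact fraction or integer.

v_max²/a_max = 13²/2 = 169/2
429/4 ≥ 169/2 → trapezoidal
t_a = 13/2; v_peak = 13
d_cruise = 429/4 − 169/2 = 91/4; t_c = (91/4)/13 = 7/4
T = 2·13/2 + 7/4 = 59/4

t_a=13/2 t_c=7/4 v_peak=13 T=59/4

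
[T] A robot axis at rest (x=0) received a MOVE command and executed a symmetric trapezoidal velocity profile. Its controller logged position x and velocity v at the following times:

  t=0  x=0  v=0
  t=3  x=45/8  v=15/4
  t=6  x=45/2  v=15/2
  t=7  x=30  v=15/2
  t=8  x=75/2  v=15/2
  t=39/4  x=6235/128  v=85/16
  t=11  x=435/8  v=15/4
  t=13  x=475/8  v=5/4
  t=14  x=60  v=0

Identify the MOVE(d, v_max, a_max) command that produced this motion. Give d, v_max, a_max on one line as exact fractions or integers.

d=60 v_max=15/2 a_max=5/4

final state: t=14, x=60, v=0 → d = 60
a_max = (15/4−0)/(3−0) = 5/4
max v = 15/2 over t∈[6,8] → v_max = 15/2
check: 15/2·(6+2) = 60 ✓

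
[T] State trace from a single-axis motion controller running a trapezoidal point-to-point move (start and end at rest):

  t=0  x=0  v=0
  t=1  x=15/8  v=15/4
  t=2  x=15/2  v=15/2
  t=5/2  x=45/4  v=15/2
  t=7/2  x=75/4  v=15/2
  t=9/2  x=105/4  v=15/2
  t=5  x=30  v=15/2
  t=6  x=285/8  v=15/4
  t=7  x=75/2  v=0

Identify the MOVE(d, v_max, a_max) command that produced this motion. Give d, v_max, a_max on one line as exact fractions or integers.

d=75/2 v_max=15/2 a_max=15/4

final state: t=7, x=75/2, v=0 → d = 75/2
a_max = (15/4−0)/(1−0) = 15/4
max v = 15/2 over t∈[2,5] → v_max = 15/2
check: 15/2·(2+3) = 75/2 ✓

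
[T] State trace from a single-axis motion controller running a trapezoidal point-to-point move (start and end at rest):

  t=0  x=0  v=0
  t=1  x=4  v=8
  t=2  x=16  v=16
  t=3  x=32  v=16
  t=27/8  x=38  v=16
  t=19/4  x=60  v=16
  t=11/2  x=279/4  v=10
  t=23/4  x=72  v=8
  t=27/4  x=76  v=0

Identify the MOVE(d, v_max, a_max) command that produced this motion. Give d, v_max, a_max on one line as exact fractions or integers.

final state: t=27/4, x=76, v=0 → d = 76
a_max = (8−0)/(1−0) = 8
max v = 16 over t∈[2,19/4] → v_max = 16
check: 16·(2+11/4) = 76 ✓

d=76 v_max=16 a_max=8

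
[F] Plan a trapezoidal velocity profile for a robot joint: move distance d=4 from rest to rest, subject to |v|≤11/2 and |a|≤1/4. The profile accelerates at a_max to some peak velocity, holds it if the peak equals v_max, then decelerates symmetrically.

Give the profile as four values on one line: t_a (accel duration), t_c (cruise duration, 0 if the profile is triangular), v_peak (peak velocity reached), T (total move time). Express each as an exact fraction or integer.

t_a=4 t_c=0 v_peak=1 T=8

v_max²/a_max = (11/2)²/(1/4) = 121
4 < 121 so t_c = 0
v_peak = √(4·1/4) = √1 = 1
t_a = 1/(1/4) = 4; t_c = 0
T = 2·4 = 8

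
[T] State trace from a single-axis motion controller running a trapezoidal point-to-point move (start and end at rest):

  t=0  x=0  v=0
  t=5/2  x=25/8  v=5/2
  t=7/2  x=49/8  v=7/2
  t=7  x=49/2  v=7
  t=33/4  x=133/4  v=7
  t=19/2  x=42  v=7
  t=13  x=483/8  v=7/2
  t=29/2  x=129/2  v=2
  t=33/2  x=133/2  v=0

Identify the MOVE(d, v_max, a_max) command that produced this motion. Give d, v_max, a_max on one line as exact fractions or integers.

d=133/2 v_max=7 a_max=1

final state: t=33/2, x=133/2, v=0 → d = 133/2
a_max = (5/2−0)/(5/2−0) = 1
max v = 7 over t∈[7,19/2] → v_max = 7
check: 7·(7+5/2) = 133/2 ✓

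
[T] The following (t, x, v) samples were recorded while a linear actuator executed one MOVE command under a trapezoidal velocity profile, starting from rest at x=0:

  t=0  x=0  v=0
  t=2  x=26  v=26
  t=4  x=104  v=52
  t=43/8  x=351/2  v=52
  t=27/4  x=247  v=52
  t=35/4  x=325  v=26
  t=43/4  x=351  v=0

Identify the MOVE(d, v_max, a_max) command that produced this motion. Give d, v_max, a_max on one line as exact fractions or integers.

d=351 v_max=52 a_max=13

final state: t=43/4, x=351, v=0 → d = 351
a_max = (26−0)/(2−0) = 13
max v = 52 over t∈[4,27/4] → v_max = 52
check: 52·(4+11/4) = 351 ✓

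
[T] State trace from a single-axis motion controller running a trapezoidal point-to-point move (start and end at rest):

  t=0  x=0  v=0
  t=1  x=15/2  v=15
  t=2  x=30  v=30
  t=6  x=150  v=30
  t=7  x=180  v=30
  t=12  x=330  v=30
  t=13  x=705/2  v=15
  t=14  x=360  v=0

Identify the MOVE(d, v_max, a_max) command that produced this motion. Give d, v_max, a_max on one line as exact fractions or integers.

d=360 v_max=30 a_max=15

final state: t=14, x=360, v=0 → d = 360
a_max = (15−0)/(1−0) = 15
max v = 30 over t∈[2,12] → v_max = 30
check: 30·(2+10) = 360 ✓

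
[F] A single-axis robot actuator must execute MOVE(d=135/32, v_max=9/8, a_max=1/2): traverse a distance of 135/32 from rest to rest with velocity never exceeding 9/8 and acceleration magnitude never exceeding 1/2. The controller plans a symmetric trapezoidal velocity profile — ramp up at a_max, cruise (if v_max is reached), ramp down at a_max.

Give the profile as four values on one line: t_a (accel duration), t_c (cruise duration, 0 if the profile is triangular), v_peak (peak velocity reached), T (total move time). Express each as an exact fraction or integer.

v_max²/a_max = (9/8)²/(1/2) = 81/32
135/32 ≥ 81/32 so v_max reached
t_a = (9/8)/(1/2) = 9/4; v_peak = 9/8
d_cruise = 135/32 − 81/32 = 27/16; t_c = (27/16)/(9/8) = 3/2
T = 2·9/4 + 3/2 = 6

t_a=9/4 t_c=3/2 v_peak=9/8 T=6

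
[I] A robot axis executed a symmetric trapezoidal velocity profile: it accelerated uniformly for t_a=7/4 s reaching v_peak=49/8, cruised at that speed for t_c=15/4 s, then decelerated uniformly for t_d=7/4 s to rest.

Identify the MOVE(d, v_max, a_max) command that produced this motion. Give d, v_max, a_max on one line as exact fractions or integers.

a_max = (49/8)/(7/4) = 7/2
d_a = ½·49/8·7/4 = 343/64; d_c = 49/8·15/4 = 735/32
d = 2·343/64 + 735/32 = 539/16
t_c = 15/4 > 0 → v_max = v_peak = 49/8

d=539/16 v_max=49/8 a_max=7/2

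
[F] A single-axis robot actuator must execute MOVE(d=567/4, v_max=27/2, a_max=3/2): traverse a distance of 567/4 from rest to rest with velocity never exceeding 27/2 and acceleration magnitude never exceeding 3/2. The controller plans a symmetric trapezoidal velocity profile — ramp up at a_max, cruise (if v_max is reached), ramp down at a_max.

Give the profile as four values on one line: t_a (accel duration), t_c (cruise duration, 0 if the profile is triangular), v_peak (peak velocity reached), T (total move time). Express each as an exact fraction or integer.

t_a=9 t_c=3/2 v_peak=27/2 T=39/2

vₘ²/aₘ = (27/2)²/(3/2) = 243/2
567/4 ≥ 243/2 so v_max reached
t_a = (27/2)/(3/2) = 9; v_peak = 27/2
d_cruise = 567/4 − 243/2 = 81/4; t_c = (81/4)/(27/2) = 3/2
T = 2·9 + 3/2 = 39/2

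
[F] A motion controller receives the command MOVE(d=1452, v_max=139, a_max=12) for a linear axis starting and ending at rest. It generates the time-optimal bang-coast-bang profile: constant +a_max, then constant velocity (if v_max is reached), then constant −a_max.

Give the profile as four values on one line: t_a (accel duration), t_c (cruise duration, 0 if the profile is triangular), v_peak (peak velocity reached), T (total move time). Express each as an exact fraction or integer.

v_max²/a_max = 139²/12 = 19321/12
1452 < 19321/12 ⇒ no cruise
v_peak = √(1452·12) = √17424 = 132
t_a = 132/12 = 11; t_c = 0
T = 2·11 = 22

t_a=11 t_c=0 v_peak=132 T=22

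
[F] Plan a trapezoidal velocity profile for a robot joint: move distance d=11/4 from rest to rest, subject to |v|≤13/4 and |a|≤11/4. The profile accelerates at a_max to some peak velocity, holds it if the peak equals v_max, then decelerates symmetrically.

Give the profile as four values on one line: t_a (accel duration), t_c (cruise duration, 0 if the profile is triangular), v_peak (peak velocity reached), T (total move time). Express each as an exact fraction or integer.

t_a=1 t_c=0 v_peak=11/4 T=2

(v_max)²/a_max = (13/4)²/(11/4) = 169/44
11/4 < 169/44 ⇒ no cruise
v_peak = √(11/4·11/4) = √(121/16) = 11/4
t_a = (11/4)/(11/4) = 1; t_c = 0
T = 2·1 = 2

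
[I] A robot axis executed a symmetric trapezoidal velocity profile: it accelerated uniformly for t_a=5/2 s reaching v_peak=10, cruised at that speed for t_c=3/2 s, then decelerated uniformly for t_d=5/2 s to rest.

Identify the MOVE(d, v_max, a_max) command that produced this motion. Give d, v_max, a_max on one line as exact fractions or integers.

d=40 v_max=10 a_max=4

a_max = 10/(5/2) = 4
d_a = ½·10·5/2 = 25/2; d_c = 10·3/2 = 15
d = 2·25/2 + 15 = 40
t_c = 3/2 > 0 → v_max = v_peak = 10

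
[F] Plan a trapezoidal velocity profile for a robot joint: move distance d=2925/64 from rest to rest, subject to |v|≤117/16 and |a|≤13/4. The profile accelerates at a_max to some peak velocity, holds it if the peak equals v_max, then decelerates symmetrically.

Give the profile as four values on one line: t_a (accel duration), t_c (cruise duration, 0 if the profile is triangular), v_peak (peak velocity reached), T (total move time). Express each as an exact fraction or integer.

t_a=9/4 t_c=4 v_peak=117/16 T=17/2

(v_max)²/a_max = (117/16)²/(13/4) = 1053/64
2925/64 ≥ 1053/64 so v_max reached
t_a = (117/16)/(13/4) = 9/4; v_peak = 117/16
d_cruise = 2925/64 − 1053/64 = 117/4; t_c = (117/4)/(117/16) = 4
T = 2·9/4 + 4 = 17/2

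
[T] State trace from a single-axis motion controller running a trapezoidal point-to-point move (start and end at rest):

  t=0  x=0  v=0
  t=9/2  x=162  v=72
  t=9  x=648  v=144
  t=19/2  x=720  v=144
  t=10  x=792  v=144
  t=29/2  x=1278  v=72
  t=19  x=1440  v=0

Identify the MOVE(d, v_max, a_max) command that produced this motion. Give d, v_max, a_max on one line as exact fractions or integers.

final state: t=19, x=1440, v=0 → d = 1440
a_max = (72−0)/(9/2−0) = 16
max v = 144 over t∈[9,10] → v_max = 144
check: 144·(9+1) = 1440 ✓

d=1440 v_max=144 a_max=16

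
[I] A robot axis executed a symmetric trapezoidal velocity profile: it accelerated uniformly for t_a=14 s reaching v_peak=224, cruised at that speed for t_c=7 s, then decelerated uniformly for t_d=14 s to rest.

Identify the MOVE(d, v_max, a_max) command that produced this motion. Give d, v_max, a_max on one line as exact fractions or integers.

d=4704 v_max=224 a_max=16

a_max = 224/14 = 16
d_a = ½·224·14 = 1568; d_c = 224·7 = 1568
d = 2·1568 + 1568 = 4704
t_c = 7 > 0 ⇒ limit active, v_max = 224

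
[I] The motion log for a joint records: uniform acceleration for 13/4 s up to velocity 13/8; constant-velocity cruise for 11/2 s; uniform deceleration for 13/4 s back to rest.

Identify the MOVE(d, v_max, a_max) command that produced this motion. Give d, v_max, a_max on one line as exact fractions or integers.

d=455/32 v_max=13/8 a_max=1/2

a_max = (13/8)/(13/4) = 1/2
d_a = ½·13/8·13/4 = 169/64; d_c = 13/8·11/2 = 143/16
d = 2·169/64 + 143/16 = 455/32
t_c = 11/2 > 0 ⇒ limit active, v_max = 13/8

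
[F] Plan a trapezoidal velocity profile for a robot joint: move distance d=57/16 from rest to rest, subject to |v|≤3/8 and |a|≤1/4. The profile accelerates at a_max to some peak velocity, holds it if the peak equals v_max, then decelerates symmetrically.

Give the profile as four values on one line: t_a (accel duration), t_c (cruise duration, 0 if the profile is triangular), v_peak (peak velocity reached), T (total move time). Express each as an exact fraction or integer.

v_max²/a_max = (3/8)²/(1/4) = 9/16
57/16 ≥ 9/16 so v_max reached
t_a = (3/8)/(1/4) = 3/2; v_peak = 3/8
d_cruise = 57/16 − 9/16 = 3; t_c = 3/(3/8) = 8
T = 2·3/2 + 8 = 11

t_a=3/2 t_c=8 v_peak=3/8 T=11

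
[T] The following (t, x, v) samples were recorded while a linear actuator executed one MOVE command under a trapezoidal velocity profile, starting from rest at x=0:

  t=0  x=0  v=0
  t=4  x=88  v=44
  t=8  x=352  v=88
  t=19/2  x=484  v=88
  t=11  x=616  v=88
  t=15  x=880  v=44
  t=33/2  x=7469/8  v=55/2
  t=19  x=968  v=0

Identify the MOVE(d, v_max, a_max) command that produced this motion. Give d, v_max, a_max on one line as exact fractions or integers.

d=968 v_max=88 a_max=11

final state: t=19, x=968, v=0 → d = 968
a_max = (44−0)/(4−0) = 11
max v = 88 over t∈[8,11] → v_max = 88
check: 88·(8+3) = 968 ✓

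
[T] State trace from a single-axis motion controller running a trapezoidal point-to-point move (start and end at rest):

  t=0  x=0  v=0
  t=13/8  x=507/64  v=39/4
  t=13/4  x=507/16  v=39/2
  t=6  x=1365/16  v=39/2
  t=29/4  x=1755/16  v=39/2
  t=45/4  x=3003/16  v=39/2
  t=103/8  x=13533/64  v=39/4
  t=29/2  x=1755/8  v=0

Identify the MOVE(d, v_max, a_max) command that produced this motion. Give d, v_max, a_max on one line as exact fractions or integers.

final state: t=29/2, x=1755/8, v=0 → d = 1755/8
a_max = (39/4−0)/(13/8−0) = 6
max v = 39/2 over t∈[13/4,45/4] → v_max = 39/2
check: 39/2·(13/4+8) = 1755/8 ✓

d=1755/8 v_max=39/2 a_max=6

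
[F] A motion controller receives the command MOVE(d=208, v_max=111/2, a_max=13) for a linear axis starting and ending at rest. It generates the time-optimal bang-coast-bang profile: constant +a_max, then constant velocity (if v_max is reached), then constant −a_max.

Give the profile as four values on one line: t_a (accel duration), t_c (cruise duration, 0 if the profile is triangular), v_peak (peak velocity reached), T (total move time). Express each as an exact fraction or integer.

v_max²/a_max = (111/2)²/13 = 12321/52
208 < 12321/52 so t_c = 0
v_peak = √(208·13) = √2704 = 52
t_a = 52/13 = 4; t_c = 0
T = 2·4 = 8

t_a=4 t_c=0 v_peak=52 T=8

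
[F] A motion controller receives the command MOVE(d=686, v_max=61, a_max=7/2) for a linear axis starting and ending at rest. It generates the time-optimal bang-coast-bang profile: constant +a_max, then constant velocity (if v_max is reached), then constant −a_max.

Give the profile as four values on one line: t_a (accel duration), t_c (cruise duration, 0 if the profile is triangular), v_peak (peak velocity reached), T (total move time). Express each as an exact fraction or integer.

t_a=14 t_c=0 v_peak=49 T=28

vₘ²/aₘ = 61²/(7/2) = 7442/7
686 < 7442/7 ⇒ no cruise
v_peak = √(686·7/2) = √2401 = 49
t_a = 49/(7/2) = 14; t_c = 0
T = 2·14 = 28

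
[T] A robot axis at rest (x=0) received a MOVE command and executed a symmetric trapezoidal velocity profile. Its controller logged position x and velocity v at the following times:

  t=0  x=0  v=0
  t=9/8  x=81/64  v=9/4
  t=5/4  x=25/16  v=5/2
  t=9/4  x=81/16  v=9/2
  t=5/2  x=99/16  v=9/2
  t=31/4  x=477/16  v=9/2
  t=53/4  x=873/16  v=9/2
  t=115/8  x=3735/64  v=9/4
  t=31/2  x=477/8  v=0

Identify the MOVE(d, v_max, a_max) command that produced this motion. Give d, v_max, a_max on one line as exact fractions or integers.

final state: t=31/2, x=477/8, v=0 → d = 477/8
a_max = (9/4−0)/(9/8−0) = 2
max v = 9/2 over t∈[9/4,53/4] → v_max = 9/2
check: 9/2·(9/4+11) = 477/8 ✓

d=477/8 v_max=9/2 a_max=2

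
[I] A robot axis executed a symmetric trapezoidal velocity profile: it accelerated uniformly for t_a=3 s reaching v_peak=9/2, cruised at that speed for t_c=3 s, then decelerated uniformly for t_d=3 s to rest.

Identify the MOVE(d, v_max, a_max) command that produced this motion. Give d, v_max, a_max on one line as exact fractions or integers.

d=27 v_max=9/2 a_max=3/2

a_max = (9/2)/3 = 3/2
d_a = ½·9/2·3 = 27/4; d_c = 9/2·3 = 27/2
d = 2·27/4 + 27/2 = 27
t_c = 3 > 0 → v_max = v_peak = 9/2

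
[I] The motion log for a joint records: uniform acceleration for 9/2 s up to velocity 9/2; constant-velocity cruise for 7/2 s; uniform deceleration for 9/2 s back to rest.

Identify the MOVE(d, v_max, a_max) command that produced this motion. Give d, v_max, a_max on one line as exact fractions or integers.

d=36 v_max=9/2 a_max=1

a_max = (9/2)/(9/2) = 1
d_a = ½·9/2·9/2 = 81/8; d_c = 9/2·7/2 = 63/4
d = 2·81/8 + 63/4 = 36
t_c = 7/2 > 0 → v_max = v_peak = 9/2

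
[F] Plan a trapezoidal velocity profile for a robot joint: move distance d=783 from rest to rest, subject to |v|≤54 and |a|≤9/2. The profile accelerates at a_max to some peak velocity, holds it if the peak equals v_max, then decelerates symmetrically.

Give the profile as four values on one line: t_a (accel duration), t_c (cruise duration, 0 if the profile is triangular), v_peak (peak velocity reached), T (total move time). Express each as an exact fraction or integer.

(v_max)²/a_max = 54²/(9/2) = 648
783 ≥ 648 → trapezoidal
t_a = 54/(9/2) = 12; v_peak = 54
d_cruise = 783 − 648 = 135; t_c = 135/54 = 5/2
T = 2·12 + 5/2 = 53/2

t_a=12 t_c=5/2 v_peak=54 T=53/2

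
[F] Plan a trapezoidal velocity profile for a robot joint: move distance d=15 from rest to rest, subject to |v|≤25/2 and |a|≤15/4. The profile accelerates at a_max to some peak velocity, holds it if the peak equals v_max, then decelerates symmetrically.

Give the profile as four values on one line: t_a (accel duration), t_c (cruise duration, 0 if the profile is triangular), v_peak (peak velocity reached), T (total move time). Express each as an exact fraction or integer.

t_a=2 t_c=0 v_peak=15/2 T=4

(v_max)²/a_max = (25/2)²/(15/4) = 125/3
15 < 125/3 so t_c = 0
v_peak = √(15·15/4) = √(225/4) = 15/2
t_a = (15/2)/(15/4) = 2; t_c = 0
T = 2·2 = 4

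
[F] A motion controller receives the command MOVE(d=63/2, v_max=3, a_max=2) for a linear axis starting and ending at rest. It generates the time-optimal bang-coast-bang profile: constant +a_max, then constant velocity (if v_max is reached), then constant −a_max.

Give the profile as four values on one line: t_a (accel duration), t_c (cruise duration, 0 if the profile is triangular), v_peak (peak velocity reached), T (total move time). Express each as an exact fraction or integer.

(v_max)²/a_max = 3²/2 = 9/2
63/2 ≥ 9/2 ⇒ cruise phase
t_a = 3/2; v_peak = 3
d_cruise = 63/2 − 9/2 = 27; t_c = 27/3 = 9
T = 2·3/2 + 9 = 12

t_a=3/2 t_c=9 v_peak=3 T=12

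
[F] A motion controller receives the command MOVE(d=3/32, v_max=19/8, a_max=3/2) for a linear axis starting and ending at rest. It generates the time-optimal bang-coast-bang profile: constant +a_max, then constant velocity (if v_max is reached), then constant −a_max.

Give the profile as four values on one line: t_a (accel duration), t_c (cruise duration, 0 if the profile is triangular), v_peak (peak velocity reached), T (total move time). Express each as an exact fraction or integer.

(v_max)²/a_max = (19/8)²/(3/2) = 361/96
3/32 < 361/96 so t_c = 0
v_peak = √(3/32·3/2) = √(9/64) = 3/8
t_a = (3/8)/(3/2) = 1/4; t_c = 0
T = 2·1/4 = 1/2

t_a=1/4 t_c=0 v_peak=3/8 T=1/2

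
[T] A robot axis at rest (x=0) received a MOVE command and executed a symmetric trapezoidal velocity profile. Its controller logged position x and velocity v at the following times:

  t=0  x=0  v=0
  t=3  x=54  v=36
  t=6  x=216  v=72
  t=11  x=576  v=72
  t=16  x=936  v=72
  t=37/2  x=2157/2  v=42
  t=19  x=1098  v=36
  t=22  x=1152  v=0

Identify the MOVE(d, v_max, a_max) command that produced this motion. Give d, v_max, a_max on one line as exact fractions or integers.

d=1152 v_max=72 a_max=12

final state: t=22, x=1152, v=0 → d = 1152
a_max = (36−0)/(3−0) = 12
max v = 72 over t∈[6,16] → v_max = 72
check: 72·(6+10) = 1152 ✓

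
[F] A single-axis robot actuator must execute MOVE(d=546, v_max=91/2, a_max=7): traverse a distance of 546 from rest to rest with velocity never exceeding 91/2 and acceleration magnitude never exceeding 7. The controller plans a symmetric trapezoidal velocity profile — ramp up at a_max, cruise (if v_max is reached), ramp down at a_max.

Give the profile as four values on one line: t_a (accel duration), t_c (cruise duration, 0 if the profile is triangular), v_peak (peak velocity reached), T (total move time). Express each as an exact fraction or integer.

t_a=13/2 t_c=11/2 v_peak=91/2 T=37/2

vₘ²/aₘ = (91/2)²/7 = 1183/4
546 ≥ 1183/4 ⇒ cruise phase
t_a = (91/2)/7 = 13/2; v_peak = 91/2
d_cruise = 546 − 1183/4 = 1001/4; t_c = (1001/4)/(91/2) = 11/2
T = 2·13/2 + 11/2 = 37/2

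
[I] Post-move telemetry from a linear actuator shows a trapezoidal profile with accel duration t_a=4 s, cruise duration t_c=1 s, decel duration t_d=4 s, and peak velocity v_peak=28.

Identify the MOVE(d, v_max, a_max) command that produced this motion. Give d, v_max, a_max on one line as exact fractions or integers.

d=140 v_max=28 a_max=7

a_max = 28/4 = 7
d_a = ½·28·4 = 56; d_c = 28·1 = 28
d = 2·56 + 28 = 140
t_c = 1 > 0 so v_max = 28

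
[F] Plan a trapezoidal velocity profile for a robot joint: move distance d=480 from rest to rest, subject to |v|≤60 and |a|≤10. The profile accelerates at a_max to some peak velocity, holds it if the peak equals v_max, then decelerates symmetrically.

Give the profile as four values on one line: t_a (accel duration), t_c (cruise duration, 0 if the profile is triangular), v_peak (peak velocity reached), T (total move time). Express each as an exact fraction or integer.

v_max²/a_max = 60²/10 = 360
480 ≥ 360 so v_max reached
t_a = 60/10 = 6; v_peak = 60
d_cruise = 480 − 360 = 120; t_c = 120/60 = 2
T = 2·6 + 2 = 14

t_a=6 t_c=2 v_peak=60 T=14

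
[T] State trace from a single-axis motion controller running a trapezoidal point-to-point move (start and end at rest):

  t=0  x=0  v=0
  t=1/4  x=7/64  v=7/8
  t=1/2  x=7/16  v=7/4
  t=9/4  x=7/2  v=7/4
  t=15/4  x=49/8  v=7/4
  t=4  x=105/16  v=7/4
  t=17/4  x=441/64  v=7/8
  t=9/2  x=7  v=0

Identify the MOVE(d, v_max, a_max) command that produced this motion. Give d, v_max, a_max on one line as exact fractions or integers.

d=7 v_max=7/4 a_max=7/2

final state: t=9/2, x=7, v=0 → d = 7
a_max = (7/8−0)/(1/4−0) = 7/2
max v = 7/4 over t∈[1/2,4] → v_max = 7/4
check: 7/4·(1/2+7/2) = 7 ✓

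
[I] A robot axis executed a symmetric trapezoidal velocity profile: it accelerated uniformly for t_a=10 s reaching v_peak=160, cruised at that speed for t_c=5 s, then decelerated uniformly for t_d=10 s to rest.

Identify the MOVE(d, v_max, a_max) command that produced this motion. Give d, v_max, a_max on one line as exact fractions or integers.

d=2400 v_max=160 a_max=16

a_max = 160/10 = 16
d_a = ½·160·10 = 800; d_c = 160·5 = 800
d = 2·800 + 800 = 2400
t_c = 5 > 0 ⇒ limit active, v_max = 160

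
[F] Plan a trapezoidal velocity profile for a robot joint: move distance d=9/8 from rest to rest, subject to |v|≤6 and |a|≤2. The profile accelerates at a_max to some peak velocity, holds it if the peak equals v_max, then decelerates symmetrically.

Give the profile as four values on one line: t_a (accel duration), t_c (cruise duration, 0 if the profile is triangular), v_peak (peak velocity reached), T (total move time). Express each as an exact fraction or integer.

vₘ²/aₘ = 6²/2 = 18
9/8 < 18 ⇒ no cruise
v_peak = √(9/8·2) = √(9/4) = 3/2
t_a = (3/2)/2 = 3/4; t_c = 0
T = 2·3/4 = 3/2

t_a=3/4 t_c=0 v_peak=3/2 T=3/2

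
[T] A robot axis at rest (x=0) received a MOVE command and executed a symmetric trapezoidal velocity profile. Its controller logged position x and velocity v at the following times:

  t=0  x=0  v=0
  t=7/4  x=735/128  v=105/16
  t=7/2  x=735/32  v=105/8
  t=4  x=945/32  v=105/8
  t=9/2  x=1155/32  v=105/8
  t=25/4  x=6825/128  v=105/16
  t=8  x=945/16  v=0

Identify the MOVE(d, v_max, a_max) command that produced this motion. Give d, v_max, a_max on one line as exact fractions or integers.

d=945/16 v_max=105/8 a_max=15/4

final state: t=8, x=945/16, v=0 → d = 945/16
a_max = (105/16−0)/(7/4−0) = 15/4
max v = 105/8 over t∈[7/2,9/2] → v_max = 105/8
check: 105/8·(7/2+1) = 945/16 ✓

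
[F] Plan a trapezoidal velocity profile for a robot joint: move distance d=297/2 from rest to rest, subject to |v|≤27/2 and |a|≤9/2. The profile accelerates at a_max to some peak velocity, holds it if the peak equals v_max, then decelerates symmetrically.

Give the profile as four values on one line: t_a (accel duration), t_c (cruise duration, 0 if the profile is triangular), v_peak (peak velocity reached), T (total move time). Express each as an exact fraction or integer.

t_a=3 t_c=8 v_peak=27/2 T=14

v_max²/a_max = (27/2)²/(9/2) = 81/2
297/2 ≥ 81/2 ⇒ cruise phase
t_a = (27/2)/(9/2) = 3; v_peak = 27/2
d_cruise = 297/2 − 81/2 = 108; t_c = 108/(27/2) = 8
T = 2·3 + 8 = 14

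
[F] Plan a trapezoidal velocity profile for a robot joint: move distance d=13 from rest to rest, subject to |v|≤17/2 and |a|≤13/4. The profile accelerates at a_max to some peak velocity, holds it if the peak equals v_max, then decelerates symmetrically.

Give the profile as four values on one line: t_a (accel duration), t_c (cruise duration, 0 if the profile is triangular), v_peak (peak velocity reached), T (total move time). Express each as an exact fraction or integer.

v_max²/a_max = (17/2)²/(13/4) = 289/13
13 < 289/13 ⇒ no cruise
v_peak = √(13·13/4) = √(169/4) = 13/2
t_a = (13/2)/(13/4) = 2; t_c = 0
T = 2·2 = 4

t_a=2 t_c=0 v_peak=13/2 T=4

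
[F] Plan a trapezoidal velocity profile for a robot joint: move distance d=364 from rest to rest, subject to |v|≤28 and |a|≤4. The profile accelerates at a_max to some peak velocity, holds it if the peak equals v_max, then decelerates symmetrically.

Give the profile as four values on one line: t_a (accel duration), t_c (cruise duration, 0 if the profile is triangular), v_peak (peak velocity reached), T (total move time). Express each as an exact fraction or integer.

vₘ²/aₘ = 28²/4 = 196
364 ≥ 196 so v_max reached
t_a = 28/4 = 7; v_peak = 28
d_cruise = 364 − 196 = 168; t_c = 168/28 = 6
T = 2·7 + 6 = 20

t_a=7 t_c=6 v_peak=28 T=20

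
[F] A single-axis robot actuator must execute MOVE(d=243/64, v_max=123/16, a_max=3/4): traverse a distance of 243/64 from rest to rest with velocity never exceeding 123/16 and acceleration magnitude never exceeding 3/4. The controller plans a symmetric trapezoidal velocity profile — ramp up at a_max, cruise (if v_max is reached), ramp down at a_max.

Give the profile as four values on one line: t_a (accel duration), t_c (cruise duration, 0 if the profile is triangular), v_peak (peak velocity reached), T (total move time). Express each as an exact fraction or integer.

(v_max)²/a_max = (123/16)²/(3/4) = 5043/64
243/64 < 5043/64 → triangular
v_peak = √(243/64·3/4) = √(729/256) = 27/16
t_a = (27/16)/(3/4) = 9/4; t_c = 0
T = 2·9/4 = 9/2

t_a=9/4 t_c=0 v_peak=27/16 T=9/2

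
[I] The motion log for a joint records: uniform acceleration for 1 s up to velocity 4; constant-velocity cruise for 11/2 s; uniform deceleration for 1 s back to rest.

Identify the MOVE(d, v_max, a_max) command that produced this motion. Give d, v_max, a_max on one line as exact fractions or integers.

a_max = 4/1 = 4
d_a = ½·4·1 = 2; d_c = 4·11/2 = 22
d = 2·2 + 22 = 26
t_c = 11/2 > 0 ⇒ limit active, v_max = 4

d=26 v_max=4 a_max=4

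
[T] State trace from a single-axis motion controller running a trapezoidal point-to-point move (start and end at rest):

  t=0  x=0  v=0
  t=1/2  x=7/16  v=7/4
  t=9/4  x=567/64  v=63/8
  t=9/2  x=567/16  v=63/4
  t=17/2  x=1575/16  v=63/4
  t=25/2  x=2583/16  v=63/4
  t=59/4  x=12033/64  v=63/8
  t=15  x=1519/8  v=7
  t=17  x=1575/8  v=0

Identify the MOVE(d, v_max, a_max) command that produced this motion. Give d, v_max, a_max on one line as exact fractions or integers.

final state: t=17, x=1575/8, v=0 → d = 1575/8
a_max = (7/4−0)/(1/2−0) = 7/2
max v = 63/4 over t∈[9/2,25/2] → v_max = 63/4
check: 63/4·(9/2+8) = 1575/8 ✓

d=1575/8 v_max=63/4 a_max=7/2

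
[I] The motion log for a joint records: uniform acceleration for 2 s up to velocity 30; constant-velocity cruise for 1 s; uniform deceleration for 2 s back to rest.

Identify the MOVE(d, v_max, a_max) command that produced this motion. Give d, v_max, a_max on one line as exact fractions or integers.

d=90 v_max=30 a_max=15

a_max = 30/2 = 15
d_a = ½·30·2 = 30; d_c = 30·1 = 30
d = 2·30 + 30 = 90
t_c = 1 > 0 → v_max = v_peak = 30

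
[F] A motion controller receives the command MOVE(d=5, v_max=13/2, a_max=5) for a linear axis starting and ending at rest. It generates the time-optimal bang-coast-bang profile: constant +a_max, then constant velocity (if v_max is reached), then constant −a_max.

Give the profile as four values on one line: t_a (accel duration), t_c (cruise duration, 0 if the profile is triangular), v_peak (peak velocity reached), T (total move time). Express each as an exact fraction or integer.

t_a=1 t_c=0 v_peak=5 T=2

v_max²/a_max = (13/2)²/5 = 169/20
5 < 169/20 → triangular
v_peak = √(5·5) = √25 = 5
t_a = 5/5 = 1; t_c = 0
T = 2·1 = 2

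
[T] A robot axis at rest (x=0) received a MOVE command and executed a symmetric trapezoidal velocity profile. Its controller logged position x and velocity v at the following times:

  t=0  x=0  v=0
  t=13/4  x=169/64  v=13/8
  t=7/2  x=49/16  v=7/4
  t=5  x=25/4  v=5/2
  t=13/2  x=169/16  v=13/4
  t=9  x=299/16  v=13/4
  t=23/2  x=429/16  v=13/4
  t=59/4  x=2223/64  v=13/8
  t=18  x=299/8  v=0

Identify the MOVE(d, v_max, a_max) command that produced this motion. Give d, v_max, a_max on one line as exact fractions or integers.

d=299/8 v_max=13/4 a_max=1/2

final state: t=18, x=299/8, v=0 → d = 299/8
a_max = (13/8−0)/(13/4−0) = 1/2
max v = 13/4 over t∈[13/2,23/2] → v_max = 13/4
check: 13/4·(13/2+5) = 299/8 ✓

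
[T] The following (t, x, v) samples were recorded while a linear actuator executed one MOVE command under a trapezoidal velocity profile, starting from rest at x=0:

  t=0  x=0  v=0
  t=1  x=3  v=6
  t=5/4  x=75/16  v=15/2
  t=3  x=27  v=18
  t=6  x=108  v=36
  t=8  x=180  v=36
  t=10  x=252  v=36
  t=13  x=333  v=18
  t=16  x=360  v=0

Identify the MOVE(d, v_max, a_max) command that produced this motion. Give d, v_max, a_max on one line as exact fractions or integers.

d=360 v_max=36 a_max=6

final state: t=16, x=360, v=0 → d = 360
a_max = (6−0)/(1−0) = 6
max v = 36 over t∈[6,10] → v_max = 36
check: 36·(6+4) = 360 ✓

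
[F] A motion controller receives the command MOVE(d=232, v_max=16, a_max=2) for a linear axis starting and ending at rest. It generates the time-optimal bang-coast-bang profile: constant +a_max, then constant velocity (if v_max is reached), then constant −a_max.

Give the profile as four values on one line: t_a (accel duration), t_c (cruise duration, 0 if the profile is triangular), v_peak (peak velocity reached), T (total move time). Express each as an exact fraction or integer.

t_a=8 t_c=13/2 v_peak=16 T=45/2

v_max²/a_max = 16²/2 = 128
232 ≥ 128 so v_max reached
t_a = 16/2 = 8; v_peak = 16
d_cruise = 232 − 128 = 104; t_c = 104/16 = 13/2
T = 2·8 + 13/2 = 45/2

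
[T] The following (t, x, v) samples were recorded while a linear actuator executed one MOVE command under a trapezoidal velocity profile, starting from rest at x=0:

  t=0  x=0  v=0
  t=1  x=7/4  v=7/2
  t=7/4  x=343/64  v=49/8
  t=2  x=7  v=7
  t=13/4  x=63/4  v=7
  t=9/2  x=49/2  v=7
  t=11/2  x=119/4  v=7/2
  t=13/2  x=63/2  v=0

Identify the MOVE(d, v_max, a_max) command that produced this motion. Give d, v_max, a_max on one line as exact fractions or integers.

d=63/2 v_max=7 a_max=7/2

final state: t=13/2, x=63/2, v=0 → d = 63/2
a_max = (7/2−0)/(1−0) = 7/2
max v = 7 over t∈[2,9/2] → v_max = 7
check: 7·(2+5/2) = 63/2 ✓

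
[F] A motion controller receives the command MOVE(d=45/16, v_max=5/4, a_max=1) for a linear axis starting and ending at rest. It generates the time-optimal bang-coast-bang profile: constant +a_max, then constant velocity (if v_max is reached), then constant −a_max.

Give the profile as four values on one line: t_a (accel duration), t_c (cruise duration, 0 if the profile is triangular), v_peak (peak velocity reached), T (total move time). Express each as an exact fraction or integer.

t_a=5/4 t_c=1 v_peak=5/4 T=7/2

vₘ²/aₘ = (5/4)²/1 = 25/16
45/16 ≥ 25/16 so v_max reached
t_a = (5/4)/1 = 5/4; v_peak = 5/4
d_cruise = 45/16 − 25/16 = 5/4; t_c = (5/4)/(5/4) = 1
T = 2·5/4 + 1 = 7/2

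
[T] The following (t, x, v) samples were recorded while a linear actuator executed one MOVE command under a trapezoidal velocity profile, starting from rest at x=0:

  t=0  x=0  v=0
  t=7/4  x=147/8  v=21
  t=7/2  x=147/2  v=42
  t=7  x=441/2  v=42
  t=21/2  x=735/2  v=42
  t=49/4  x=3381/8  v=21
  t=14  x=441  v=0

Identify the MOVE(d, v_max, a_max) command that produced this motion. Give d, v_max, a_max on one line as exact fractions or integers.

final state: t=14, x=441, v=0 → d = 441
a_max = (21−0)/(7/4−0) = 12
max v = 42 over t∈[7/2,21/2] → v_max = 42
check: 42·(7/2+7) = 441 ✓

d=441 v_max=42 a_max=12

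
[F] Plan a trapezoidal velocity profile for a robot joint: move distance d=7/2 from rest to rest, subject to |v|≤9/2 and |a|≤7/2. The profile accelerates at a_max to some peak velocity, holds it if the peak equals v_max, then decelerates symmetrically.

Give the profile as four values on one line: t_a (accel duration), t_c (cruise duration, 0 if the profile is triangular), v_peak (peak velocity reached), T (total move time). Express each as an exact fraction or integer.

t_a=1 t_c=0 v_peak=7/2 T=2

(v_max)²/a_max = (9/2)²/(7/2) = 81/14
7/2 < 81/14 ⇒ no cruise
v_peak = √(7/2·7/2) = √(49/4) = 7/2
t_a = (7/2)/(7/2) = 1; t_c = 0
T = 2·1 = 2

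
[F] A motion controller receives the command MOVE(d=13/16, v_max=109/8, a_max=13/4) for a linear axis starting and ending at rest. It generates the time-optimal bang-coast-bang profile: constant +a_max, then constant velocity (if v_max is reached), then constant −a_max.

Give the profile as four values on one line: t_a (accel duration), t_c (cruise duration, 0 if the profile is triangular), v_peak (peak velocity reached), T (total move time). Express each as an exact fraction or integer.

(v_max)²/a_max = (109/8)²/(13/4) = 11881/208
13/16 < 11881/208 ⇒ no cruise
v_peak = √(13/16·13/4) = √(169/64) = 13/8
t_a = (13/8)/(13/4) = 1/2; t_c = 0
T = 2·1/2 = 1

t_a=1/2 t_c=0 v_peak=13/8 T=1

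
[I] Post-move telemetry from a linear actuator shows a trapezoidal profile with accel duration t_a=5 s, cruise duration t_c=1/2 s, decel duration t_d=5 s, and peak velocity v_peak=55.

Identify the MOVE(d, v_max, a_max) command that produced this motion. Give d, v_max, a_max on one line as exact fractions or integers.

a_max = 55/5 = 11
d_a = ½·55·5 = 275/2; d_c = 55·1/2 = 55/2
d = 2·275/2 + 55/2 = 605/2
t_c = 1/2 > 0 so v_max = 55

d=605/2 v_max=55 a_max=11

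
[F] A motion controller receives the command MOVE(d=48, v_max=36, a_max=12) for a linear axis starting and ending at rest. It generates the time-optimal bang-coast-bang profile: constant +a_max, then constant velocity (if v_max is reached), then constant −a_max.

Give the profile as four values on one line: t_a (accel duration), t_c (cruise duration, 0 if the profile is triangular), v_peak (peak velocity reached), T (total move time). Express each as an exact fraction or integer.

t_a=2 t_c=0 v_peak=24 T=4

(v_max)²/a_max = 36²/12 = 108
48 < 108 ⇒ no cruise
v_peak = √(48·12) = √576 = 24
t_a = 24/12 = 2; t_c = 0
T = 2·2 = 4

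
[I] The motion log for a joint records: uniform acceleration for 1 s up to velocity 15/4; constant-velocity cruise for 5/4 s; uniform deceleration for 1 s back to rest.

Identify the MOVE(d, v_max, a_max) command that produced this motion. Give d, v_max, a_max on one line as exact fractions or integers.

d=135/16 v_max=15/4 a_max=15/4

a_max = (15/4)/1 = 15/4
d_a = ½·15/4·1 = 15/8; d_c = 15/4·5/4 = 75/16
d = 2·15/8 + 75/16 = 135/16
t_c = 5/4 > 0 → v_max = v_peak = 15/4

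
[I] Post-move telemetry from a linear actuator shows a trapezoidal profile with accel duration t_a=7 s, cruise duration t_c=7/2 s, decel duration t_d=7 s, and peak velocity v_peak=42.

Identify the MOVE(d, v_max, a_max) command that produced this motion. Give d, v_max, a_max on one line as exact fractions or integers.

d=441 v_max=42 a_max=6

a_max = 42/7 = 6
d_a = ½·42·7 = 147; d_c = 42·7/2 = 147
d = 2·147 + 147 = 441
t_c = 7/2 > 0 → v_max = v_peak = 42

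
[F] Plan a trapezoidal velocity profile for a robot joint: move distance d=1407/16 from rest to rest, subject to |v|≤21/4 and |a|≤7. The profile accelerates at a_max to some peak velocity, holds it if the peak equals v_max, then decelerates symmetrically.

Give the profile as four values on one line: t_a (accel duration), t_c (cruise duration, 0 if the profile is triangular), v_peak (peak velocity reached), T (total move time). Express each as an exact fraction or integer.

t_a=3/4 t_c=16 v_peak=21/4 T=35/2

(v_max)²/a_max = (21/4)²/7 = 63/16
1407/16 ≥ 63/16 ⇒ cruise phase
t_a = (21/4)/7 = 3/4; v_peak = 21/4
d_cruise = 1407/16 − 63/16 = 84; t_c = 84/(21/4) = 16
T = 2·3/4 + 16 = 35/2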